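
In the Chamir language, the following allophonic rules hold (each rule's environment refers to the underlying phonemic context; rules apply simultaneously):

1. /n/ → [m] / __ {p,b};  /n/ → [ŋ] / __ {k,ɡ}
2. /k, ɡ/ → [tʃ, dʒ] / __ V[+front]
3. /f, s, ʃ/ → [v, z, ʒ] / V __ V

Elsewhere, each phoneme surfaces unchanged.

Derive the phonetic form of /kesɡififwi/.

Rule 2 applies to /k/ (word-initial: before a front vowel) → [tʃ].
/s/ — between /e/ and /ɡ/; rule 3 does not apply here → [s].
/ɡ/ (between /s/ and /i/) occurs before a front vowel → [dʒ] by rule 2.
/f/ (between /i/ and /i/) occurs between two vowels → [v] by rule 3.
/f/ (between /i/ and /w/): rule 3 targets it, but not between two vowels → unchanged [f].

[tʃesdʒivifwi]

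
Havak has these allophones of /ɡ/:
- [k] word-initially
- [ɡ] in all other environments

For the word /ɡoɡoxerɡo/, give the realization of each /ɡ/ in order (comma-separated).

Occurrence 1 (position 1): word-initially → [k].
Occurrence 2 (position 3): no conditioning environment matches → elsewhere allophone [ɡ].
Occurrence 3 (position 8): no conditioning environment matches → elsewhere allophone [ɡ].

[k], [ɡ], [ɡ]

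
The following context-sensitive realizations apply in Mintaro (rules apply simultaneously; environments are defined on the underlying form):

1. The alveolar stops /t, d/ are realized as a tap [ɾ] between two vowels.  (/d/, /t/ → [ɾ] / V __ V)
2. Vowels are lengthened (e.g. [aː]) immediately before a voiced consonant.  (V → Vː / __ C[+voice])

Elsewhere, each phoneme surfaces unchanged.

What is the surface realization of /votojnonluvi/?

/v/ (word-initial): no rule targets it → [v].
/o/ — between /v/ and /t/; rule 2 does not apply here → [o].
Rule 1 applies to /t/ (between /o/ and /o/: between two vowels) → [ɾ].
/o/ (between /t/ and /j/): before a voiced consonant, so rule 2 applies → [oː].
/j/ (between /o/ and /n/) is unaffected → [j].
/n/ stays [n].
/o/ (between /n/ and /n/): before a voiced consonant, so rule 2 applies → [oː].
/n/ — not in any rule's target class → [n].
/l/ — not in any rule's target class → [l].
/u/ meets the environment for rule 2 (before a voiced consonant) → [uː].
/v/ (between /u/ and /i/) is unaffected → [v].
/i/ (word-final) fails the environment for rule 2, so it stays [i].

[voɾoːjnoːnluːvi]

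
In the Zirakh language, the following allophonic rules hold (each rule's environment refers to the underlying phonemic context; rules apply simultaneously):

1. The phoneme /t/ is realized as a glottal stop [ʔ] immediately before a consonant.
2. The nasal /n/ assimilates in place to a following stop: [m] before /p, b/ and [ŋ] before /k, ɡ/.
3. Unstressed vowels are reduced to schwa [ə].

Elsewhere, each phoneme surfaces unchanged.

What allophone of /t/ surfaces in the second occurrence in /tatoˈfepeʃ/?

/t/ (between /a/ and /o/) is in the target of rule 1 but the environment (immediately before a consonant) is not met → [t].

[t]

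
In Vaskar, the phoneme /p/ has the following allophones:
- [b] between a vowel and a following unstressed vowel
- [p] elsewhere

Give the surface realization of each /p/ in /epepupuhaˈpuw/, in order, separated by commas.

[b], [b], [b], [p]

Occurrence 1 (position 2): between a vowel and a following unstressed vowel → [b].
Occurrence 2 (position 4): between a vowel and a following unstressed vowel → [b].
Occurrence 3 (position 6): between a vowel and a following unstressed vowel → [b].
Occurrence 4 (position 10): no conditioning environment matches → elsewhere allophone [p].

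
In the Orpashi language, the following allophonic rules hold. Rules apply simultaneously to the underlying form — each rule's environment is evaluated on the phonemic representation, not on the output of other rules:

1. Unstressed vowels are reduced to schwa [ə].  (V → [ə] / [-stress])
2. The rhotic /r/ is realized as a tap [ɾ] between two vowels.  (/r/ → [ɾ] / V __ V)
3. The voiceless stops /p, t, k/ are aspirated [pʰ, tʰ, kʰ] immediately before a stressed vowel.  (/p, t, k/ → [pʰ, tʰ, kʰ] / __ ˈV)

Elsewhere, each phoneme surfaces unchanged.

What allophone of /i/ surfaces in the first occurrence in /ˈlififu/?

[i]

/i/ — between /l/ and /f/; rule 1 does not apply here → [i].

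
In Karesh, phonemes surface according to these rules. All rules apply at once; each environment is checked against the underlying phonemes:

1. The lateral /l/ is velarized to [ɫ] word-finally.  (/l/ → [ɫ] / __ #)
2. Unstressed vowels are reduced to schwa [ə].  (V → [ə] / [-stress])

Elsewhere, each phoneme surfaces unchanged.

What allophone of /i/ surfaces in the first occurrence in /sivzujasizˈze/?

[ə]

Rule 2 applies to /i/ (between /s/ and /v/: in an unstressed syllable) → [ə].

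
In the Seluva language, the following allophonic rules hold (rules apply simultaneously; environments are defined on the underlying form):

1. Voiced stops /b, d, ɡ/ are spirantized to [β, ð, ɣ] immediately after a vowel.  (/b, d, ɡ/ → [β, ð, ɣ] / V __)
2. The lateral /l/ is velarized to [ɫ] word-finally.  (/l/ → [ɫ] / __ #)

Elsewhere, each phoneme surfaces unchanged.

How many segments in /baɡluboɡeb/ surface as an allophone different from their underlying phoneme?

Segments that undergo a rule: /ɡ/ → [ɣ] (rule 1); /b/ → [β] (rule 1); /ɡ/ → [ɣ] (rule 1); /b/ → [β] (rule 1).
All other segments surface unchanged.

4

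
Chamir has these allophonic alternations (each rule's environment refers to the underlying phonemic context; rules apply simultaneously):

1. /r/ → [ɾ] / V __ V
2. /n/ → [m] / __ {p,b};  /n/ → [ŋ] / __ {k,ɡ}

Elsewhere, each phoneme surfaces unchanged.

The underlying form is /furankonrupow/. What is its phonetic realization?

[fuɾaŋkonrupow]

Rule 1 applies to /r/ (between /u/ and /a/: between two vowels) → [ɾ].
/n/ — between /a/ and /k/, before a labial or velar stop — surfaces as [ŋ] (rule 2).
/n/ — between /o/ and /r/; rule 2 does not apply here → [n].
/r/ — between /n/ and /u/; rule 1 does not apply here → [r].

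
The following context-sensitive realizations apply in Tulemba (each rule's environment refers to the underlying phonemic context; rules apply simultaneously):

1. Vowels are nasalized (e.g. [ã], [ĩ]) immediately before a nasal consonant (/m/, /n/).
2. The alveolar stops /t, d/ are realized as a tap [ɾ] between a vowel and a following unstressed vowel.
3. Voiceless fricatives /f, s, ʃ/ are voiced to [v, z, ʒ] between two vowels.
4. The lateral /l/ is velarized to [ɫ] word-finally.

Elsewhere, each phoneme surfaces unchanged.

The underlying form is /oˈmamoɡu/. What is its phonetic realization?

Rule 1 applies to /o/ (word-initial: before a nasal consonant) → [õ].
/m/ (between /o/ and /a/) is unaffected → [m].
/a/ meets the environment for rule 1 (before a nasal consonant) → [ã].
/m/ — not in any rule's target class → [m].
/o/ (between /m/ and /ɡ/) is in the target of rule 1 but the environment (before a nasal consonant) is not met → [o].
/ɡ/ (between /o/ and /u/) is unaffected → [ɡ].
/u/ (word-final) fails the environment for rule 1, so it stays [u].

[õˈmãmoɡu]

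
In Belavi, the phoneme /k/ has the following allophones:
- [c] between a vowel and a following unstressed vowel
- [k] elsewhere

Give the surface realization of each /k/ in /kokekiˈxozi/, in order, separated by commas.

Occurrence 1 (position 1): no conditioning environment matches → elsewhere allophone [k].
Occurrence 2 (position 3): between a vowel and a following unstressed vowel → [c].
Occurrence 3 (position 5): between a vowel and a following unstressed vowel → [c].

[k], [c], [c]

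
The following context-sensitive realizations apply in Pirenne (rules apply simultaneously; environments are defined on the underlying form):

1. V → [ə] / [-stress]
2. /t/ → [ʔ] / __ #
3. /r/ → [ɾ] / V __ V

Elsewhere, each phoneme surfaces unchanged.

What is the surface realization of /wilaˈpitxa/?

/w/ (word-initial): no rule targets it → [w].
/i/ (between /w/ and /l/): in an unstressed syllable, so rule 1 applies → [ə].
/l/ (between /i/ and /a/): no rule targets it → [l].
/a/ (between /l/ and /p/) occurs in an unstressed syllable → [ə] by rule 1.
/p/ — not in any rule's target class → [p].
/i/ — between /p/ and /t/; rule 1 does not apply here → [i].
/t/ (between /i/ and /x/) fails the environment for rule 2, so it stays [t].
/x/ (between /t/ and /a/) is unaffected → [x].
Rule 1 applies to /a/ (word-final: in an unstressed syllable) → [ə].

[wələˈpitxə]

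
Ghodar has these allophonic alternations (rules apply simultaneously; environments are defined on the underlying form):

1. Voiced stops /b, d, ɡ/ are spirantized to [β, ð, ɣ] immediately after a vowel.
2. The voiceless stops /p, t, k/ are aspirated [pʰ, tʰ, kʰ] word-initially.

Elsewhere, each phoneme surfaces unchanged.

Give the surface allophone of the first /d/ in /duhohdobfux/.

[d]

/d/ (word-initial) fails the environment for rule 1, so it stays [d].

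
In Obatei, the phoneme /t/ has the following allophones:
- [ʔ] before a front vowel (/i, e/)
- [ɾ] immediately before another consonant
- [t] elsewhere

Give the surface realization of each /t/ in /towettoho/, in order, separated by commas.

[t], [ɾ], [t]

Occurrence 1 (position 1): no conditioning environment matches → elsewhere allophone [t].
Occurrence 2 (position 5): immediately before another consonant → [ɾ].
Occurrence 3 (position 6): no conditioning environment matches → elsewhere allophone [t].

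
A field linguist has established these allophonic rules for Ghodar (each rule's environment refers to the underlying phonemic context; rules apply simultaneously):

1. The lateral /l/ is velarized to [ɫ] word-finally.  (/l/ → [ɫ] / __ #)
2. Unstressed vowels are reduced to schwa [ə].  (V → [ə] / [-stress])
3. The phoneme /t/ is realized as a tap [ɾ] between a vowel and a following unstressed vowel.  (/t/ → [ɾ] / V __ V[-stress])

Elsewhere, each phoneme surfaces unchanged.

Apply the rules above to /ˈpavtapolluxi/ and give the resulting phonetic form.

/p/ (word-initial): no rule targets it → [p].
/a/ — between /p/ and /v/; rule 2 does not apply here → [a].
/v/ stays [v].
/t/ (between /v/ and /a/) fails the environment for rule 3, so it stays [t].
/a/ — between /t/ and /p/, in an unstressed syllable — surfaces as [ə] (rule 2).
/p/ stays [p].
Rule 2 applies to /o/ (between /p/ and /l/: in an unstressed syllable) → [ə].
/l/ — between /o/ and /l/; rule 1 does not apply here → [l].
/l/ (between /l/ and /u/) fails the environment for rule 1, so it stays [l].
/u/ — between /l/ and /x/, in an unstressed syllable — surfaces as [ə] (rule 2).
/x/ stays [x].
/i/ — word-final, in an unstressed syllable — surfaces as [ə] (rule 2).

[ˈpavtəpəlləxə]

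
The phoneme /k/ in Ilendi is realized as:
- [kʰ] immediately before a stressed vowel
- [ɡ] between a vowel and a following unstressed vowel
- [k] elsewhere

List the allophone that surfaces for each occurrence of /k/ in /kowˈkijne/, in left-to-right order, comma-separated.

[k], [kʰ]

Occurrence 1 (position 1): no conditioning environment matches → elsewhere allophone [k].
Occurrence 2 (position 4): immediately before a stressed vowel → [kʰ].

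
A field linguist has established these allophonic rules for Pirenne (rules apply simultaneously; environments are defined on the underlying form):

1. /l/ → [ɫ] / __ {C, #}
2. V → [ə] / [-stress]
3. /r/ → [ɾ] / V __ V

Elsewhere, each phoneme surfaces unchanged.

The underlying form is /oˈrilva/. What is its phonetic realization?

[əˈɾiɫvə]

Rule 2 applies to /o/ (word-initial: in an unstressed syllable) → [ə].
Rule 3 applies to /r/ (between /o/ and /i/: between two vowels) → [ɾ].
/i/ (between /r/ and /l/): rule 2 targets it, but not in an unstressed syllable → unchanged [i].
/l/ — between /i/ and /v/, word-finally or immediately before a consonant — surfaces as [ɫ] (rule 1).
/v/ (between /l/ and /a/) is unaffected → [v].
/a/ meets the environment for rule 2 (in an unstressed syllable) → [ə].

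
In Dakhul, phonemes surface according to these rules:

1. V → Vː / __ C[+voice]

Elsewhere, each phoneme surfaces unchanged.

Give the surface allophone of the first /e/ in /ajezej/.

[eː]

/e/ (between /j/ and /z/) occurs before a voiced consonant → [eː] by rule 1.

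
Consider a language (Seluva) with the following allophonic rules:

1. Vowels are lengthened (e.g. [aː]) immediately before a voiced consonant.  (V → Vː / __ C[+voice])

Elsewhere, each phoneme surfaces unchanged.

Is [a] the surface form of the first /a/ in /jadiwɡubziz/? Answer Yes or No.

Rule 1 applies to /a/ (between /j/ and /d/: before a voiced consonant) → [aː].
The actual realization is [aː], not [a].

No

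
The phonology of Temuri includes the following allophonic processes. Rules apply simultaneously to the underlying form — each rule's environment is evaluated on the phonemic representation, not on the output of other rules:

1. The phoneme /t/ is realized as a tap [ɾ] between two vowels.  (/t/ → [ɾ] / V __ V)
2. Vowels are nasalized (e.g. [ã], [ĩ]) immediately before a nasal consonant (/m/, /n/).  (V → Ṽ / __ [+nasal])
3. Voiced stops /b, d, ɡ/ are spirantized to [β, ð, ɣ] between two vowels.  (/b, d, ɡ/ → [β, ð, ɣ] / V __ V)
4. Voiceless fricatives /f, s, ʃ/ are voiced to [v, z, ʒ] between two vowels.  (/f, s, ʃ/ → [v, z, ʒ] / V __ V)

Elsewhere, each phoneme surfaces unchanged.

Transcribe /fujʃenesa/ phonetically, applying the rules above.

[fujʃẽneza]

/f/ (word-initial) is in the target of rule 4 but the environment (between two vowels) is not met → [f].
/u/ (between /f/ and /j/): rule 2 targets it, but not before a nasal consonant → unchanged [u].
/ʃ/ (between /j/ and /e/) fails the environment for rule 4, so it stays [ʃ].
/e/ (between /ʃ/ and /n/) occurs before a nasal consonant → [ẽ] by rule 2.
/e/ (between /n/ and /s/) is in the target of rule 2 but the environment (before a nasal consonant) is not met → [e].
/s/ meets the environment for rule 4 (between two vowels) → [z].
/a/ (word-final): rule 2 targets it, but not before a nasal consonant → unchanged [a].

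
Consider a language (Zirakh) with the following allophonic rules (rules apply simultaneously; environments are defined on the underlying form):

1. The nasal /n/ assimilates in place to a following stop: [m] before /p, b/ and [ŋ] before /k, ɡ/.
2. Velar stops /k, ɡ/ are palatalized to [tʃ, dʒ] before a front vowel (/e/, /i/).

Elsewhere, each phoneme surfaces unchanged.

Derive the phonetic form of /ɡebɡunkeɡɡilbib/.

[dʒebɡuŋtʃeɡdʒilbib]

/ɡ/ (word-initial) occurs before a front vowel → [dʒ] by rule 2.
/e/ stays [e].
/b/ (between /e/ and /ɡ/) is unaffected → [b].
/ɡ/ (between /b/ and /u/) fails the environment for rule 2, so it stays [ɡ].
/u/ (between /ɡ/ and /n/) is unaffected → [u].
Rule 1 applies to /n/ (between /u/ and /k/: before a labial or velar stop) → [ŋ].
/k/ — between /n/ and /e/, before a front vowel — surfaces as [tʃ] (rule 2).
/e/ (between /k/ and /ɡ/): no rule targets it → [e].
/ɡ/ (between /e/ and /ɡ/) fails the environment for rule 2, so it stays [ɡ].
/ɡ/ (between /ɡ/ and /i/): before a front vowel, so rule 2 applies → [dʒ].
/i/ stays [i].
/l/ — not in any rule's target class → [l].
/b/ (between /l/ and /i/): no rule targets it → [b].
/i/ (between /b/ and /b/): no rule targets it → [i].
/b/ (word-final): no rule targets it → [b].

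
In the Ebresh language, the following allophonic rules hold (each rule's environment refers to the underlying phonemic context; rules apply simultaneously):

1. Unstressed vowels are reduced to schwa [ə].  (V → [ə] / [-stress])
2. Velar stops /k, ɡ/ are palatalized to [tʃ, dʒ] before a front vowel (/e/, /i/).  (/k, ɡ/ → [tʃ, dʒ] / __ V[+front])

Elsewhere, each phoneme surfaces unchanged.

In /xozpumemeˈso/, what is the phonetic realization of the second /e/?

/e/ (between /m/ and /s/): in an unstressed syllable, so rule 1 applies → [ə].

[ə]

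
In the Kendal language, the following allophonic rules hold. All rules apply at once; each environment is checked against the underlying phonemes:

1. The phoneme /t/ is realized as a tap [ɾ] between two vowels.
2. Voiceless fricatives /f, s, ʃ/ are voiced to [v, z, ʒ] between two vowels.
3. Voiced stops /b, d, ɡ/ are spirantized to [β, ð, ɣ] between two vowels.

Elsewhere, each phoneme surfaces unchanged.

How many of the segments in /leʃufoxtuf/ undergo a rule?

2

Segments that undergo a rule: /ʃ/ → [ʒ] (rule 2); /f/ → [v] (rule 2).
All other segments surface unchanged.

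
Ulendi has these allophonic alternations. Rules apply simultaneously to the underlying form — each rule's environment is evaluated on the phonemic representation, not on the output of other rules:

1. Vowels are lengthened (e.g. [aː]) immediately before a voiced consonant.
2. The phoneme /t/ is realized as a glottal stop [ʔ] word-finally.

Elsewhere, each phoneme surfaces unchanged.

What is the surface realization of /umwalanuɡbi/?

/u/ meets the environment for rule 1 (before a voiced consonant) → [uː].
/m/ — not in any rule's target class → [m].
/w/ stays [w].
/a/ (between /w/ and /l/) occurs before a voiced consonant → [aː] by rule 1.
/l/ stays [l].
/a/ — between /l/ and /n/, before a voiced consonant — surfaces as [aː] (rule 1).
/n/ (between /a/ and /u/): no rule targets it → [n].
/u/ meets the environment for rule 1 (before a voiced consonant) → [uː].
/ɡ/ — not in any rule's target class → [ɡ].
/b/ (between /ɡ/ and /i/) is unaffected → [b].
/i/ (word-final) is in the target of rule 1 but the environment (before a voiced consonant) is not met → [i].

[uːmwaːlaːnuːɡbi]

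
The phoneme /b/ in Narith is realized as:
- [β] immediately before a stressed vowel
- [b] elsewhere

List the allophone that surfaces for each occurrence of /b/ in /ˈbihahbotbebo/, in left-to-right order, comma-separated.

[β], [b], [b], [b]

Occurrence 1 (position 1): immediately before a stressed vowel → [β].
Occurrence 2 (position 6): no conditioning environment matches → elsewhere allophone [b].
Occurrence 3 (position 9): no conditioning environment matches → elsewhere allophone [b].
Occurrence 4 (position 11): no conditioning environment matches → elsewhere allophone [b].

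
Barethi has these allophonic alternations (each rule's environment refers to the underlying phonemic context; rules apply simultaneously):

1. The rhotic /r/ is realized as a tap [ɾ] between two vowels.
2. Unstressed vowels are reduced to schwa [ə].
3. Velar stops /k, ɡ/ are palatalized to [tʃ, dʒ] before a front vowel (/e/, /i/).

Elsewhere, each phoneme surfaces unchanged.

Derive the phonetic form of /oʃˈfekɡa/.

/o/ — word-initial, in an unstressed syllable — surfaces as [ə] (rule 2).
/ʃ/ (between /o/ and /f/): no rule targets it → [ʃ].
/f/ (between /ʃ/ and /e/) is unaffected → [f].
/e/ (between /f/ and /k/) fails the environment for rule 2, so it stays [e].
/k/ — between /e/ and /ɡ/; rule 3 does not apply here → [k].
/ɡ/ (between /k/ and /a/) is in the target of rule 3 but the environment (before a front vowel) is not met → [ɡ].
/a/ (word-final): in an unstressed syllable, so rule 2 applies → [ə].

[əʃˈfekɡə]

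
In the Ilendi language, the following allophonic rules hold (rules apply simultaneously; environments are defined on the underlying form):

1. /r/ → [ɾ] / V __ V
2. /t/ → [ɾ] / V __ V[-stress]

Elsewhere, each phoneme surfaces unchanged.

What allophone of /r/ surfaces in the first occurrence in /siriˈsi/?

[ɾ]

/r/ meets the environment for rule 1 (between two vowels) → [ɾ].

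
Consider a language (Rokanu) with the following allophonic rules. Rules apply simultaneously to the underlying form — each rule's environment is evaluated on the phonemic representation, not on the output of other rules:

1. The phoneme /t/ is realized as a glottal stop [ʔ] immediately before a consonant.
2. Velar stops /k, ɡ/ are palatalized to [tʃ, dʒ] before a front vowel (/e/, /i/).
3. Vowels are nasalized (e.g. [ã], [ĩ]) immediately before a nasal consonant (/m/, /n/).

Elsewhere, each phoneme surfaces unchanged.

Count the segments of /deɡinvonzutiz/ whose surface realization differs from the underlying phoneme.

3

Segments that undergo a rule: /ɡ/ → [dʒ] (rule 2); /i/ → [ĩ] (rule 3); /o/ → [õ] (rule 3).
All other segments surface unchanged.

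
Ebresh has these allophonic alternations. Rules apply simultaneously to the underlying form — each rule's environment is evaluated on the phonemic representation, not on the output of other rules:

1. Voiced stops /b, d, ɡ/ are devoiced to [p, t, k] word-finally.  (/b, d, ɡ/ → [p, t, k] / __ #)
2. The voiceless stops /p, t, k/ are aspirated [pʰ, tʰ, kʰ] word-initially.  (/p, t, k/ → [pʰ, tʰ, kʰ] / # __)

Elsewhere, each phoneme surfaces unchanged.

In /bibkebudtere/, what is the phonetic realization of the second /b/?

[b]

/b/ (between /i/ and /k/) fails the environment for rule 1, so it stays [b].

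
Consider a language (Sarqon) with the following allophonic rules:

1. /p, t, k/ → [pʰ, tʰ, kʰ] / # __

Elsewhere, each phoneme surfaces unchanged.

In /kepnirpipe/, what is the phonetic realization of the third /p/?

[p]

/p/ (between /i/ and /e/) is in the target of rule 1 but the environment (word-initially) is not met → [p].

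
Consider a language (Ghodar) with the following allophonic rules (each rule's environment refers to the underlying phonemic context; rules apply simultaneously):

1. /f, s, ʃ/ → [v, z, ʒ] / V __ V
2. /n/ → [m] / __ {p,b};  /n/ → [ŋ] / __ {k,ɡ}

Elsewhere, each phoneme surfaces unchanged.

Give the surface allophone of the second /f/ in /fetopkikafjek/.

[f]

/f/ (between /a/ and /j/): rule 1 targets it, but not between two vowels → unchanged [f].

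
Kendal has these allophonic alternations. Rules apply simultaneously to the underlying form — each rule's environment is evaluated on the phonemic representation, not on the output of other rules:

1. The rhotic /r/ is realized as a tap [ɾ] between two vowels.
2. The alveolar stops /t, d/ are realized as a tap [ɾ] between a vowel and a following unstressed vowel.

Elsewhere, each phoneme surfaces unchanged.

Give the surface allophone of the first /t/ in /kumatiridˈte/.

/t/ (between /a/ and /i/) occurs between a vowel and a following unstressed vowel → [ɾ] by rule 2.

[ɾ]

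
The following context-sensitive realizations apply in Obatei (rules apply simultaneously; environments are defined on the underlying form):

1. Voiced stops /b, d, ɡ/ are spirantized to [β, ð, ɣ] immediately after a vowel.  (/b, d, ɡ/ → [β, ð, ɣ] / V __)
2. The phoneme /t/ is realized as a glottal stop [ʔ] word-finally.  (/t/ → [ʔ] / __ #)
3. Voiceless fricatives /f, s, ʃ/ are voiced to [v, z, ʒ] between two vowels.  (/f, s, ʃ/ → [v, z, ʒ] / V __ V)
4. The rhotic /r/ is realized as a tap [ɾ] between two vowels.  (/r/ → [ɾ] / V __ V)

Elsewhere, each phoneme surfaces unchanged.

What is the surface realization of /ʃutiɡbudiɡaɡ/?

/ʃ/ (word-initial) fails the environment for rule 3, so it stays [ʃ].
/u/ (between /ʃ/ and /t/) is unaffected → [u].
/t/ (between /u/ and /i/) fails the environment for rule 2, so it stays [t].
/i/ (between /t/ and /ɡ/) is unaffected → [i].
/ɡ/ (between /i/ and /b/) occurs immediately after a vowel → [ɣ] by rule 1.
/b/ (between /ɡ/ and /u/) fails the environment for rule 1, so it stays [b].
/u/ (between /b/ and /d/) is unaffected → [u].
/d/ (between /u/ and /i/): immediately after a vowel, so rule 1 applies → [ð].
/i/ stays [i].
/ɡ/ meets the environment for rule 1 (immediately after a vowel) → [ɣ].
/a/ stays [a].
/ɡ/ (word-final): immediately after a vowel, so rule 1 applies → [ɣ].

[ʃutiɣbuðiɣaɣ]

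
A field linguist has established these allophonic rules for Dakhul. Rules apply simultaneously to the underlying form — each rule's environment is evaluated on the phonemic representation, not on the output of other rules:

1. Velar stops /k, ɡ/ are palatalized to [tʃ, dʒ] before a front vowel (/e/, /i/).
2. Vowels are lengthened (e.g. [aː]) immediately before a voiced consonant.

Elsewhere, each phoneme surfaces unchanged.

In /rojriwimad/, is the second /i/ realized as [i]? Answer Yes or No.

/i/ — between /w/ and /m/, before a voiced consonant — surfaces as [iː] (rule 2).
The actual realization is [iː], not [i].

No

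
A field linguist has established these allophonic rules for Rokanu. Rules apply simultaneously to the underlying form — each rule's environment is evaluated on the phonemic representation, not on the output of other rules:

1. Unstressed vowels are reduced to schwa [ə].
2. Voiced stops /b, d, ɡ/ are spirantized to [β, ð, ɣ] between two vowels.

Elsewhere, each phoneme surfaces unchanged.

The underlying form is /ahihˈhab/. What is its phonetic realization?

Rule 1 applies to /a/ (word-initial: in an unstressed syllable) → [ə].
/h/ (between /a/ and /i/) is unaffected → [h].
Rule 1 applies to /i/ (between /h/ and /h/: in an unstressed syllable) → [ə].
/h/ — not in any rule's target class → [h].
/h/ (between /h/ and /a/): no rule targets it → [h].
/a/ (between /h/ and /b/) is in the target of rule 1 but the environment (in an unstressed syllable) is not met → [a].
/b/ (word-final) is in the target of rule 2 but the environment (between two vowels) is not met → [b].

[əhəhˈhab]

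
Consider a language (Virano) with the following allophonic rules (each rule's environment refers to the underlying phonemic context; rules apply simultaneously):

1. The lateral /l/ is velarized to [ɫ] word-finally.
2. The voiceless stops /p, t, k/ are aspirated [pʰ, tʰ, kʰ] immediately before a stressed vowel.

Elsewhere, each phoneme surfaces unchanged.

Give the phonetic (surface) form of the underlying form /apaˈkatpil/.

[apaˈkʰatpiɫ]

/a/ (word-initial): no rule targets it → [a].
/p/ (between /a/ and /a/) fails the environment for rule 2, so it stays [p].
/a/ — not in any rule's target class → [a].
/k/ — between /a/ and /a/, immediately before a stressed vowel — surfaces as [kʰ] (rule 2).
/a/ — not in any rule's target class → [a].
/t/ (between /a/ and /p/): rule 2 targets it, but not immediately before a stressed vowel → unchanged [t].
/p/ (between /t/ and /i/) fails the environment for rule 2, so it stays [p].
/i/ stays [i].
/l/ (word-final) occurs word-finally → [ɫ] by rule 1.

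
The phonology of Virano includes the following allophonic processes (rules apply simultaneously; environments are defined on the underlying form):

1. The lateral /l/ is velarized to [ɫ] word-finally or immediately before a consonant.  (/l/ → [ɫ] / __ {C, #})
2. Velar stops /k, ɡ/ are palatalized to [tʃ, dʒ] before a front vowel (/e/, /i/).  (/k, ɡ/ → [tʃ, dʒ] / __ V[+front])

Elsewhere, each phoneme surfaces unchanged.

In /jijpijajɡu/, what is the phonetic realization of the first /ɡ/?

[ɡ]

/ɡ/ (between /j/ and /u/) fails the environment for rule 2, so it stays [ɡ].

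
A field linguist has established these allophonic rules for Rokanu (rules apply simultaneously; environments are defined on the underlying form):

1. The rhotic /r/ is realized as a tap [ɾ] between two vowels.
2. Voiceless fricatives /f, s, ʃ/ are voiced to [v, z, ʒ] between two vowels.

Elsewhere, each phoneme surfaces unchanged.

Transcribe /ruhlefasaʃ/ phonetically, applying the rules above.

/r/ (word-initial) is in the target of rule 1 but the environment (between two vowels) is not met → [r].
/u/ — not in any rule's target class → [u].
/h/ stays [h].
/l/ (between /h/ and /e/) is unaffected → [l].
/e/ (between /l/ and /f/): no rule targets it → [e].
/f/ (between /e/ and /a/) occurs between two vowels → [v] by rule 2.
/a/ (between /f/ and /s/): no rule targets it → [a].
/s/ meets the environment for rule 2 (between two vowels) → [z].
/a/ (between /s/ and /ʃ/): no rule targets it → [a].
/ʃ/ — word-final; rule 2 does not apply here → [ʃ].

[ruhlevazaʃ]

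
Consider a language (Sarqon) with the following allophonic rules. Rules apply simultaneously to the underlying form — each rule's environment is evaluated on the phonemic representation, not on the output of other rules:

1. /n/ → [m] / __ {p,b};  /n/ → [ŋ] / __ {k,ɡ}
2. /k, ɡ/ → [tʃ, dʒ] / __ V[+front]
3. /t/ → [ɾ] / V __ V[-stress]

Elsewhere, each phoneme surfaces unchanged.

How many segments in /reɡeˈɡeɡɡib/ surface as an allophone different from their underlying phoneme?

3

Segments that undergo a rule: /ɡ/ → [dʒ] (rule 2); /ɡ/ → [dʒ] (rule 2); /ɡ/ → [dʒ] (rule 2).
All other segments surface unchanged.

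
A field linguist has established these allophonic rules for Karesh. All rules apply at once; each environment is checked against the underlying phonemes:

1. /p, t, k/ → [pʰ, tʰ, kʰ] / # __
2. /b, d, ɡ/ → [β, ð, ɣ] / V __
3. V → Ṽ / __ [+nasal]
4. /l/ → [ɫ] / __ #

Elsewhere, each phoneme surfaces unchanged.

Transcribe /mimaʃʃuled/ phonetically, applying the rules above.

[mĩmaʃʃuleð]

/i/ (between /m/ and /m/): before a nasal consonant, so rule 3 applies → [ĩ].
/a/ (between /m/ and /ʃ/) fails the environment for rule 3, so it stays [a].
/u/ (between /ʃ/ and /l/) fails the environment for rule 3, so it stays [u].
/l/ (between /u/ and /e/) is in the target of rule 4 but the environment (word-finally) is not met → [l].
/e/ (between /l/ and /d/) fails the environment for rule 3, so it stays [e].
/d/ meets the environment for rule 2 (immediately after a vowel) → [ð].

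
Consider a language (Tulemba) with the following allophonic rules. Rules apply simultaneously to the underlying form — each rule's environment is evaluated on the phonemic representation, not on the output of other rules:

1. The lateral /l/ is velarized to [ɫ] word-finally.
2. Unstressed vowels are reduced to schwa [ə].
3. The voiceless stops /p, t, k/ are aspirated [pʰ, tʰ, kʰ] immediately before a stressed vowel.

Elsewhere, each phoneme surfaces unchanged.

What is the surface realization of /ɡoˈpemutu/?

[ɡəˈpʰemətə]

/ɡ/ — not in any rule's target class → [ɡ].
/o/ meets the environment for rule 2 (in an unstressed syllable) → [ə].
/p/ — between /o/ and /e/, immediately before a stressed vowel — surfaces as [pʰ] (rule 3).
/e/ (between /p/ and /m/) fails the environment for rule 2, so it stays [e].
/m/ (between /e/ and /u/) is unaffected → [m].
Rule 2 applies to /u/ (between /m/ and /t/: in an unstressed syllable) → [ə].
/t/ — between /u/ and /u/; rule 3 does not apply here → [t].
Rule 2 applies to /u/ (word-final: in an unstressed syllable) → [ə].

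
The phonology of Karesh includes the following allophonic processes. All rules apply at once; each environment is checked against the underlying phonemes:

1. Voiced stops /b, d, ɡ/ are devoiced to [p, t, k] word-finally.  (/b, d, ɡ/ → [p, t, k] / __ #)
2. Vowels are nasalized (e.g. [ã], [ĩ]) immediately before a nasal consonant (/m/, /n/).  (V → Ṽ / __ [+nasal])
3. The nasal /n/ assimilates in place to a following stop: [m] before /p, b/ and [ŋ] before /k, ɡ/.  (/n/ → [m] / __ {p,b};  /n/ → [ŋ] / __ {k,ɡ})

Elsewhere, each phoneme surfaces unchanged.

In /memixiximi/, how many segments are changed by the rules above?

Segments that undergo a rule: /e/ → [ẽ] (rule 2); /i/ → [ĩ] (rule 2).
All other segments surface unchanged.

2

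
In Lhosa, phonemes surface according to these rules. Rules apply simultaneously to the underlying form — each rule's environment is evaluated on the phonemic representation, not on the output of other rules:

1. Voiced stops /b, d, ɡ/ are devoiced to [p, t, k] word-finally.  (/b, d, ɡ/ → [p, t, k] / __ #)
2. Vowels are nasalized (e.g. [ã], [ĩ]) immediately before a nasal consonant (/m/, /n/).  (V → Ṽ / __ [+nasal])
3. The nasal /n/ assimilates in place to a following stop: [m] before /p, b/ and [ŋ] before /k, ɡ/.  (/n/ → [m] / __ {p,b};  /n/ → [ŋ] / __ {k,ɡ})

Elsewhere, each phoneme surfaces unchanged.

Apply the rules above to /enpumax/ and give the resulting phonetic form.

[ẽmpũmax]

/e/ (word-initial) occurs before a nasal consonant → [ẽ] by rule 2.
/n/ (between /e/ and /p/) occurs before a labial or velar stop → [m] by rule 3.
/p/ stays [p].
/u/ meets the environment for rule 2 (before a nasal consonant) → [ũ].
/m/ (between /u/ and /a/): no rule targets it → [m].
/a/ (between /m/ and /x/): rule 2 targets it, but not before a nasal consonant → unchanged [a].
/x/ (word-final): no rule targets it → [x].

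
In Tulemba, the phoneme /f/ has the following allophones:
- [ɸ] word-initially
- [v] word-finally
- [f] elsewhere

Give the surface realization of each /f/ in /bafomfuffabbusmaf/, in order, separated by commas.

Occurrence 1 (position 3): no conditioning environment matches → elsewhere allophone [f].
Occurrence 2 (position 6): no conditioning environment matches → elsewhere allophone [f].
Occurrence 3 (position 8): no conditioning environment matches → elsewhere allophone [f].
Occurrence 4 (position 9): no conditioning environment matches → elsewhere allophone [f].
Occurrence 5 (position 17): word-finally → [v].

[f], [f], [f], [f], [v]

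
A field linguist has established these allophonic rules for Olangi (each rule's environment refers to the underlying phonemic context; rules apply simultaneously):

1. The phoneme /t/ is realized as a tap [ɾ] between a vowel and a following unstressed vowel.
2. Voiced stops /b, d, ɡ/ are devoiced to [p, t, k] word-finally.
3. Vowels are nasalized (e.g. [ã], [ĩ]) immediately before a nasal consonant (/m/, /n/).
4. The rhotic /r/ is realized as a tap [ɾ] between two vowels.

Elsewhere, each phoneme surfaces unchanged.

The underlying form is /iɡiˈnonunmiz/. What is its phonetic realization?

/i/ (word-initial) fails the environment for rule 3, so it stays [i].
/ɡ/ (between /i/ and /i/) is in the target of rule 2 but the environment (word-finally) is not met → [ɡ].
/i/ (between /ɡ/ and /n/): before a nasal consonant, so rule 3 applies → [ĩ].
Rule 3 applies to /o/ (between /n/ and /n/: before a nasal consonant) → [õ].
Rule 3 applies to /u/ (between /n/ and /n/: before a nasal consonant) → [ũ].
/i/ (between /m/ and /z/) is in the target of rule 3 but the environment (before a nasal consonant) is not met → [i].

[iɡĩˈnõnũnmiz]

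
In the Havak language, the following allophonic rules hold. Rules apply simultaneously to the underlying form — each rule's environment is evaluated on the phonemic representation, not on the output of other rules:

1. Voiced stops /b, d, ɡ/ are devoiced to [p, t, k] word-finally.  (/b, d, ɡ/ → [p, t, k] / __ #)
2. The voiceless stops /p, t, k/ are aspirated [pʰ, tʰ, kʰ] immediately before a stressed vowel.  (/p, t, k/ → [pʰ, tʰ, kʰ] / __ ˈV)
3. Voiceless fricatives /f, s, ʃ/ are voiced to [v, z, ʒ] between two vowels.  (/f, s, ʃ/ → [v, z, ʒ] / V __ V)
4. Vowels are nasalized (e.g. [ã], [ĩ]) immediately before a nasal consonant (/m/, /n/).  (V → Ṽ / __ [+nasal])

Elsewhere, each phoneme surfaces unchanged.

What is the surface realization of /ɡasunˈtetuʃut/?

/ɡ/ (word-initial): rule 1 targets it, but not word-finally → unchanged [ɡ].
/a/ (between /ɡ/ and /s/): rule 4 targets it, but not before a nasal consonant → unchanged [a].
/s/ (between /a/ and /u/) occurs between two vowels → [z] by rule 3.
Rule 4 applies to /u/ (between /s/ and /n/: before a nasal consonant) → [ũ].
/n/ stays [n].
/t/ — between /n/ and /e/, immediately before a stressed vowel — surfaces as [tʰ] (rule 2).
/e/ (between /t/ and /t/): rule 4 targets it, but not before a nasal consonant → unchanged [e].
/t/ (between /e/ and /u/) fails the environment for rule 2, so it stays [t].
/u/ — between /t/ and /ʃ/; rule 4 does not apply here → [u].
/ʃ/ meets the environment for rule 3 (between two vowels) → [ʒ].
/u/ (between /ʃ/ and /t/): rule 4 targets it, but not before a nasal consonant → unchanged [u].
/t/ (word-final) is in the target of rule 2 but the environment (immediately before a stressed vowel) is not met → [t].

[ɡazũnˈtʰetuʒut]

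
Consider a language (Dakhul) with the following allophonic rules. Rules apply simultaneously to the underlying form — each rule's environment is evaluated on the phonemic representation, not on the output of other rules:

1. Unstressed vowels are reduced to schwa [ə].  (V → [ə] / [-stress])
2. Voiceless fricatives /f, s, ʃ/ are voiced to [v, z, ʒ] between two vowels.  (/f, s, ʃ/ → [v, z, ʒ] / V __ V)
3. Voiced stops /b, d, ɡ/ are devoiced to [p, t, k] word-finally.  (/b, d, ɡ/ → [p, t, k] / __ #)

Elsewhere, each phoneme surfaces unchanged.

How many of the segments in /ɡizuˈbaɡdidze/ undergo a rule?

4

Segments that undergo a rule: /i/ → [ə] (rule 1); /u/ → [ə] (rule 1); /i/ → [ə] (rule 1); /e/ → [ə] (rule 1).
All other segments surface unchanged.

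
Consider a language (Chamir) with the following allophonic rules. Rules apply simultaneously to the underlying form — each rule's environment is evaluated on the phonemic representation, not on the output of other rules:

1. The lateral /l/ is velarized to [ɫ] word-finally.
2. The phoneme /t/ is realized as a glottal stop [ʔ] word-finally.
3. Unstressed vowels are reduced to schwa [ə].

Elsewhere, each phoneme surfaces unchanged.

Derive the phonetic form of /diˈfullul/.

/d/ stays [d].
/i/ — between /d/ and /f/, in an unstressed syllable — surfaces as [ə] (rule 3).
/f/ (between /i/ and /u/): no rule targets it → [f].
/u/ (between /f/ and /l/) fails the environment for rule 3, so it stays [u].
/l/ (between /u/ and /l/) is in the target of rule 1 but the environment (word-finally) is not met → [l].
/l/ (between /l/ and /u/) is in the target of rule 1 but the environment (word-finally) is not met → [l].
Rule 3 applies to /u/ (between /l/ and /l/: in an unstressed syllable) → [ə].
/l/ — word-final, word-finally — surfaces as [ɫ] (rule 1).

[dəˈfulləɫ]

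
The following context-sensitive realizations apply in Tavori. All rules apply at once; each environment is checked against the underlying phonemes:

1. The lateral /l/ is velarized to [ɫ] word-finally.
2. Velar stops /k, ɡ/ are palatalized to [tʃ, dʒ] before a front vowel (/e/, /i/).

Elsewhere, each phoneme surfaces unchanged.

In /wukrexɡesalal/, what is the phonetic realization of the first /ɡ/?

[dʒ]

/ɡ/ (between /x/ and /e/): before a front vowel, so rule 2 applies → [dʒ].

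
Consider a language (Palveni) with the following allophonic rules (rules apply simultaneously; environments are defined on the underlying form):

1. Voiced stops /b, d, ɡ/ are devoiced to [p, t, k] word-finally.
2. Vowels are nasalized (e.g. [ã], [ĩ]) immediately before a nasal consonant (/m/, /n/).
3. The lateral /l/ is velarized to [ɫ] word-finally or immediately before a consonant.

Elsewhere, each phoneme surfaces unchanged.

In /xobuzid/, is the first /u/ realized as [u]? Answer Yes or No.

/u/ (between /b/ and /z/) is in the target of rule 2 but the environment (before a nasal consonant) is not met → [u].
The actual realization is [u], which matches [u].

Yes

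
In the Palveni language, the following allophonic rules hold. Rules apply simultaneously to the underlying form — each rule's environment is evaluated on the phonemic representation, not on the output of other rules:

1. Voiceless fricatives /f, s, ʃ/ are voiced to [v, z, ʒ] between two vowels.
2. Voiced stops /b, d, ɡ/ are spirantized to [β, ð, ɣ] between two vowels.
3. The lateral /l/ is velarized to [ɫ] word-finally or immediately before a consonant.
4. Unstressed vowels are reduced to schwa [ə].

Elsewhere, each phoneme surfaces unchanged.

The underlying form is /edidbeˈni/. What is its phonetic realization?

[əðədbəˈni]

/e/ meets the environment for rule 4 (in an unstressed syllable) → [ə].
Rule 2 applies to /d/ (between /e/ and /i/: between two vowels) → [ð].
/i/ meets the environment for rule 4 (in an unstressed syllable) → [ə].
/d/ — between /i/ and /b/; rule 2 does not apply here → [d].
/b/ (between /d/ and /e/) is in the target of rule 2 but the environment (between two vowels) is not met → [b].
Rule 4 applies to /e/ (between /b/ and /n/: in an unstressed syllable) → [ə].
/n/ (between /e/ and /i/): no rule targets it → [n].
/i/ (word-final): rule 4 targets it, but not in an unstressed syllable → unchanged [i].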